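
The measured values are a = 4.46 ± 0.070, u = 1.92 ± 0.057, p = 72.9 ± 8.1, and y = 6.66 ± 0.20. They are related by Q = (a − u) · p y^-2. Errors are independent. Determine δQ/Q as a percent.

Let w = a − u = 2.54. δw = √(δa² + δu²) = √(0.00490 + 0.00325) = 0.0903, so δw/w = 0.0355.
Q is then a monomial in w, p, y:
δQ/Q = √((δw/w)² + (1·δp/p)² + (-2·δy/y)²) = √(0.00126 + 0.0123 + 0.00361) = 0.131

13.1%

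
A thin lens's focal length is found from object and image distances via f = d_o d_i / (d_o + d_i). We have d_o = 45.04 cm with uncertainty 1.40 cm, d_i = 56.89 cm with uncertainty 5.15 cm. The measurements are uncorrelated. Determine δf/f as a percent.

∂f/∂d_o = (d_i/(d_o+d_i))² = 0.312;  ∂f/∂d_i = (d_o/(d_o+d_i))² = 0.195
δf = √((∂f/∂d_o · δd_o)² + (∂f/∂d_i · δd_i)²) = √(0.190 + 1.01) = 1.10 cm
f = 25.14 cm, so δf/f = 1.10/25.14 = 0.0436.

4.36%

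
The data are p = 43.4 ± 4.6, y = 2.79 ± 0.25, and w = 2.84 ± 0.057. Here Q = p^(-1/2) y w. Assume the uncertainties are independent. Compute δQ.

0.128

Since Q is a product/quotient, work with relative uncertainties:
  (−½·δp/p)² = (-0.5×0.106)² = 0.00281;  (1·δy/y)² = (1×0.0896)² = 0.00803;  (1·δw/w)² = (1×0.0201)² = 0.000403
δQ/Q = √(0.0112) = 0.106
Q = 1.20, so δQ = 0.106 × 1.20 = 0.128.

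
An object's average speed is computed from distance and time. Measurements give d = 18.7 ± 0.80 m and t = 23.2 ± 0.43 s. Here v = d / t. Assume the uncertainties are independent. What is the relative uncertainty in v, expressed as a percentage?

Each factor contributes (exponent × relative error)² to (δv/v)²:
  (1·δd/d)² = (1×0.0428)² = 0.00183;  (-1·δt/t)² = (-1×0.0185)² = 0.000344
δv/v = √(0.00217) = 0.0466

4.66%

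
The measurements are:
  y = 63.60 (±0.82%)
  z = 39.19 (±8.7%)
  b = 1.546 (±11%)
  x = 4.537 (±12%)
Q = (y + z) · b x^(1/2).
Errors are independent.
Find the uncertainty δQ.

Let u = y + z = 102.8. δu = √(δy² + δz²) = √(0.272 + 11.6) = 3.45, so δu/u = 0.0336.
Q is then a monomial in u, b, x:
δQ/Q = √((δu/u)² + (1·δb/b)² + (½·δx/x)²) = √(0.00113 + 0.0121 + 0.00360) = 0.130
Q = 338.5, so δQ = 0.130 × 338.5 = 43.9.

43.9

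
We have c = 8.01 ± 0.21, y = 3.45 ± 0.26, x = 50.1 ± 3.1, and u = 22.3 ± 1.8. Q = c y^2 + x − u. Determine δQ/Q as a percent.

Let p = c·y^2 = 95.3. δp/p = √((1·δc/c)² + (2·δy/y)²) = √(0.000687 + 0.0227) = 0.153, so δp = 14.6.
Q = p + x − u: δQ = √(δp² + δx² + δu²) = √(213 + 9.61 + 3.24) = 15.0
Q = 123, so δQ/Q = 15.0/123 = 0.122.

12.2%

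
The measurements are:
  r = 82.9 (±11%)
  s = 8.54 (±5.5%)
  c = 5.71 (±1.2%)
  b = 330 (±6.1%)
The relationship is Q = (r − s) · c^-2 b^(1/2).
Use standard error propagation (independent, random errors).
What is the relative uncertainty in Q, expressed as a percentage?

12.9%

Let u = r − s = 74.4. δu = √(δr² + δs²) = √(83.2 + 0.221) = 9.13, so δu/u = 0.123.
Q is then a monomial in u, c, b:
δQ/Q = √((δu/u)² + (-2·δc/c)² + (½·δb/b)²) = √(0.0151 + 0.000576 + 0.000930) = 0.129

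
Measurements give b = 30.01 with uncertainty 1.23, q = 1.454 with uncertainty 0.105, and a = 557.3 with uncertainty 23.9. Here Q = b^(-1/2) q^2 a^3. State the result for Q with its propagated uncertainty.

Since Q is a product/quotient, work with relative uncertainties:
  (−½·δb/b)² = (-0.5×0.0410)² = 0.000420;  (2·δq/q)² = (2×0.0722)² = 0.0209;  (3·δa/a)² = (3×0.0429)² = 0.0166
δQ/Q = √(0.0378) = 0.195
Q = 6.68e+07, so δQ = 0.195 × 6.68e+07 = 1.3e+07.

(6.680 ± 1.30) × 10^7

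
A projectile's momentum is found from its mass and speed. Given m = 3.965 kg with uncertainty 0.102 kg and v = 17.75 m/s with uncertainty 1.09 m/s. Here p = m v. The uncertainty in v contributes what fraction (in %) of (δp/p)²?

85.1%

(δp/p)² = (1·δm/m)² + (1·δv/v)²
  m term: (1×0.0257)² = 0.000662
  v term: (1×0.0614)² = 0.00377
Total = 0.00443. Share from v = 0.00377/0.00443 = 0.851.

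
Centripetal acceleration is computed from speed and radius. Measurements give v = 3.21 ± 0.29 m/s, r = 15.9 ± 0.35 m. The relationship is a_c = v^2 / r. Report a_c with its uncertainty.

Relative error in a monomial: (δa_c/a_c)² = Σ (nᵢ · δxᵢ/xᵢ)².
  (2·δv/v)² = (2×0.0903)² = 0.0326;  (-1·δr/r)² = (-1×0.0220)² = 0.000485
δa_c/a_c = √(0.0331) = 0.182
a_c = 0.648 m/s^2, so δa_c = 0.182 × 0.648 = 0.118 m/s^2.

0.648 ± 0.118 m/s^2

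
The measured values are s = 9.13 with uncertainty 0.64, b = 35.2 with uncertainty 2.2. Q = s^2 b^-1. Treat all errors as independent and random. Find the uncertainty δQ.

0.363

Products/powers → add relative errors in quadrature, weighted by exponent:
  (2·δs/s)² = (2×0.0701)² = 0.0197;  (-1·δb/b)² = (-1×0.0625)² = 0.00391
δQ/Q = √(0.0236) = 0.153
Q = 2.37, so δQ = 0.153 × 2.37 = 0.363.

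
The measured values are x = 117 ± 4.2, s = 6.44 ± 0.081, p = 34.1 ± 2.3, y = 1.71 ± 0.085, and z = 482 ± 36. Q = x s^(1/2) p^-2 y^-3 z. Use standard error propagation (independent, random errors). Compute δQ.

Each factor contributes (exponent × relative error)² to (δQ/Q)²:
  (1·δx/x)² = (1×0.0359)² = 0.00129;  (½·δs/s)² = (0.5×0.0126)² = 3.95e-05;  (-2·δp/p)² = (-2×0.0674)² = 0.0182;  (-3·δy/y)² = (-3×0.0497)² = 0.0222;  (1·δz/z)² = (1×0.0747)² = 0.00558
δQ/Q = √(0.0473) = 0.218
Q = 24.6, so δQ = 0.218 × 24.6 = 5.36.

5.36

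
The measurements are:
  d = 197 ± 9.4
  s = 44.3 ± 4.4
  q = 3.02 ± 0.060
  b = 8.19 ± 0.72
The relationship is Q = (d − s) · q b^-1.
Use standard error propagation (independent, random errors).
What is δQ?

6.36

Let u = d − s = 153. δu = √(δd² + δs²) = √(88.4 + 19.4) = 10.4, so δu/u = 0.0680.
Q is then a monomial in u, q, b:
δQ/Q = √((δu/u)² + (1·δq/q)² + (-1·δb/b)²) = √(0.00462 + 0.000395 + 0.00773) = 0.113
Q = 56.3, so δQ = 0.113 × 56.3 = 6.36.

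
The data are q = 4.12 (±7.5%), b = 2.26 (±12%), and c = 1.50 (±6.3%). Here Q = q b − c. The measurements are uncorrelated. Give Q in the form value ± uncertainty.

Let p = q·b = 9.31. δp/p = √((1·δq/q)² + (1·δb/b)²) = √(0.00562 + 0.0144) = 0.142, so δp = 1.32.
Q = p − c: δQ = √(δp² + δc²) = √(1.74 + 0.00893) = 1.32
Q = 7.81.

7.81 ± 1.32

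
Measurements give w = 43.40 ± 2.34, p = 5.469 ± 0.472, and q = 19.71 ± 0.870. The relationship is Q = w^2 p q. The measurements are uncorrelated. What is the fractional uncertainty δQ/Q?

Relative error in a monomial: (δQ/Q)² = Σ (nᵢ · δxᵢ/xᵢ)².
  (2·δw/w)² = (2×0.0539)² = 0.0116;  (1·δp/p)² = (1×0.0863)² = 0.00745;  (1·δq/q)² = (1×0.0441)² = 0.00195
δQ/Q = √(0.0210) = 0.145

0.145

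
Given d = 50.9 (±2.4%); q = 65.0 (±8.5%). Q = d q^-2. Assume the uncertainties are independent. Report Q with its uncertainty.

0.0120 ± 0.00207

Relative error in a monomial: (δQ/Q)² = Σ (nᵢ · δxᵢ/xᵢ)².
  (1·δd/d)² = (1×0.0240)² = 0.000576;  (-2·δq/q)² = (-2×0.0850)² = 0.0289
δQ/Q = √(0.0295) = 0.172
Q = 0.0120, so δQ = 0.172 × 0.0120 = 0.00207.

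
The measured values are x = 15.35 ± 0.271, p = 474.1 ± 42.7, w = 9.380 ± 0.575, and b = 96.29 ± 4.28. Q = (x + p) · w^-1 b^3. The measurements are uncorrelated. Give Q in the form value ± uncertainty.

Let u = x + p = 489.5. δu = √(δx² + δp²) = √(0.0734 + 1820) = 42.7, so δu/u = 0.0872.
Q is then a monomial in u, w, b:
δQ/Q = √((δu/u)² + (-1·δw/w)² + (3·δb/b)²) = √(0.00761 + 0.00376 + 0.0178) = 0.171
Q = 4.659e+07, so δQ = 0.171 × 4.659e+07 = 7.95e+06.

(4.659 ± 0.795) × 10^7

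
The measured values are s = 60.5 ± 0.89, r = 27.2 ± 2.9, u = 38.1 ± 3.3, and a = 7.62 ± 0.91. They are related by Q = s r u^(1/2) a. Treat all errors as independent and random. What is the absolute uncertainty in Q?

12900

Products/powers → add relative errors in quadrature, weighted by exponent:
  (1·δs/s)² = (1×0.0147)² = 0.000216;  (1·δr/r)² = (1×0.107)² = 0.0114;  (½·δu/u)² = (0.5×0.0866)² = 0.00188;  (1·δa/a)² = (1×0.119)² = 0.0143
δQ/Q = √(0.0277) = 0.166
Q = 77400, so δQ = 0.166 × 77400 = 12900.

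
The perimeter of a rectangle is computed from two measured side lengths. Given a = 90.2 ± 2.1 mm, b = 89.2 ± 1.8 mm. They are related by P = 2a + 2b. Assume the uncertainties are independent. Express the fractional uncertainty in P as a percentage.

Each term contributes (cᵢ δxᵢ)² to (δP)²:
  (2·δa)² = 17.6;  (2·δb)² = 13.0
δP = √(30.6) = 5.53 mm
P = 359 mm, so δP/P = 5.53/359 = 0.0154.

1.54%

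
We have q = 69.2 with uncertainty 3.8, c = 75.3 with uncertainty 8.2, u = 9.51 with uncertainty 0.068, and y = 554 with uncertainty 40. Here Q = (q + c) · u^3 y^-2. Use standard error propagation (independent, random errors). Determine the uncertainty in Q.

Let w = q + c = 144. δw = √(δq² + δc²) = √(14.4 + 67.2) = 9.04, so δw/w = 0.0625.
Q is then a monomial in w, u, y:
δQ/Q = √((δw/w)² + (3·δu/u)² + (-2·δy/y)²) = √(0.00391 + 0.000460 + 0.0209) = 0.159
Q = 0.405, so δQ = 0.159 × 0.405 = 0.0643.

0.0643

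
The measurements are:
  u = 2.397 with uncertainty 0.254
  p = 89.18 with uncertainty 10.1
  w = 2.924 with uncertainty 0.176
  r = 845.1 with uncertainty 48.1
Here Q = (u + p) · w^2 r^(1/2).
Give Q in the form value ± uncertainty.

22760 ± 3770

Let h = u + p = 91.58. δh = √(δu² + δp²) = √(0.0645 + 102) = 10.1, so δh/h = 0.110.
Q is then a monomial in h, w, r:
δQ/Q = √((δh/h)² + (2·δw/w)² + (½·δr/r)²) = √(0.0122 + 0.0145 + 0.000810) = 0.166
Q = 22760, so δQ = 0.166 × 22760 = 3770.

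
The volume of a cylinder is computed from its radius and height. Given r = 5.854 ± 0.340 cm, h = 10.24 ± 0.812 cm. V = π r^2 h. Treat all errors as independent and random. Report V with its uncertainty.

1102 ± 155 cm^3

Since V is a product/quotient, work with relative uncertainties:
  (2·δr/r)² = (2×0.0581)² = 0.0135;  (1·δh/h)² = (1×0.0793)² = 0.00629
δV/V = √(0.0198) = 0.141
V = 1102 cm^3, so δV = 0.141 × 1102 = 155 cm^3.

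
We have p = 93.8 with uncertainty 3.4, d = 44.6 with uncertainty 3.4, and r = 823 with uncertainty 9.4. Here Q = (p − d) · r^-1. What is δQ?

Let u = p − d = 49.2. δu = √(δp² + δd²) = √(11.6 + 11.6) = 4.81, so δu/u = 0.0977.
Q is then a monomial in u, r:
δQ/Q = √((δu/u)² + (-1·δr/r)²) = √(0.00955 + 0.000130) = 0.0984
Q = 0.0598, so δQ = 0.0984 × 0.0598 = 0.00588.

0.00588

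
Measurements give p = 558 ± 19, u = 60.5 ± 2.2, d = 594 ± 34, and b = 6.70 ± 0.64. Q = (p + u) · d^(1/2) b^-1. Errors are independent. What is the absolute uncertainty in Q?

Let w = p + u = 618. δw = √(δp² + δu²) = √(361 + 4.84) = 19.1, so δw/w = 0.0309.
Q is then a monomial in w, d, b:
δQ/Q = √((δw/w)² + (½·δd/d)² + (-1·δb/b)²) = √(0.000956 + 0.000819 + 0.00912) = 0.104
Q = 2250, so δQ = 0.104 × 2250 = 235.

235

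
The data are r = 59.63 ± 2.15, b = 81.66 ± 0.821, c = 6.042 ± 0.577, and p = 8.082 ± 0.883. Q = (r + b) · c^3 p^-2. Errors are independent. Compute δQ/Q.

Let u = r + b = 141.3. δu = √(δr² + δb²) = √(4.62 + 0.674) = 2.30, so δu/u = 0.0163.
Q is then a monomial in u, c, p:
δQ/Q = √((δu/u)² + (3·δc/c)² + (-2·δp/p)²) = √(0.000265 + 0.0821 + 0.0477) = 0.361

0.361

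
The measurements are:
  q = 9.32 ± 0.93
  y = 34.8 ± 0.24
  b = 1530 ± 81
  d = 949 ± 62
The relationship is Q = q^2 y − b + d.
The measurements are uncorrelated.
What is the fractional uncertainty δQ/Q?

Let p = q^2·y = 3020. δp/p = √((2·δq/q)² + (1·δy/y)²) = √(0.0398 + 4.76e-05) = 0.200, so δp = 604.
Q = p − b + d: δQ = √(δp² + δb² + δd²) = √(3.64e+05 + 6560 + 3840) = 612
Q = 2440, so δQ/Q = 612/2440 = 0.251.

0.251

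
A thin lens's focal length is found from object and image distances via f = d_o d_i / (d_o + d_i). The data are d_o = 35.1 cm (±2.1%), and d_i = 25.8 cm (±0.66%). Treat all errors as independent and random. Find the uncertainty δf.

0.144 cm

∂f/∂d_o = (d_i/(d_o+d_i))² = 0.179;  ∂f/∂d_i = (d_o/(d_o+d_i))² = 0.332
δf = √((∂f/∂d_o · δd_o)² + (∂f/∂d_i · δd_i)²) = √(0.0175 + 0.00320) = 0.144 cm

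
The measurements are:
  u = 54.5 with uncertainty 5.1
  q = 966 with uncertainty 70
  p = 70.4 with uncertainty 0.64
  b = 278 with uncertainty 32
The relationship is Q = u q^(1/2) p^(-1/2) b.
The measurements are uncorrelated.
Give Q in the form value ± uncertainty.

Since Q is a product/quotient, work with relative uncertainties:
  (1·δu/u)² = (1×0.0936)² = 0.00876;  (½·δq/q)² = (0.5×0.0725)² = 0.00131;  (−½·δp/p)² = (-0.5×0.00909)² = 2.07e-05;  (1·δb/b)² = (1×0.115)² = 0.0132
δQ/Q = √(0.0233) = 0.153
Q = 56100, so δQ = 0.153 × 56100 = 8570.

56100 ± 8570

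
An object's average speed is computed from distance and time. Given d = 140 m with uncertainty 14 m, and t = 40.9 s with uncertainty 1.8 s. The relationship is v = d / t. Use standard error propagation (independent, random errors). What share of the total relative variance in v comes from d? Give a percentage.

83.8%

(δv/v)² = (1·δd/d)² + (-1·δt/t)²
  d term: (1×0.100)² = 0.0100
  t term: (-1×0.0440)² = 0.00194
Total = 0.0119. Share from d = 0.0100/0.0119 = 0.838.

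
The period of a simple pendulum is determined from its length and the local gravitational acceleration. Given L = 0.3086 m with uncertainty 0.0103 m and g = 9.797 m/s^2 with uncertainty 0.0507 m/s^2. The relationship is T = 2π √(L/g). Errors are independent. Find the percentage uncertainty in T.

1.69%

Products/powers → add relative errors in quadrature, weighted by exponent:
  (½·δL/L)² = (0.5×0.0334)² = 0.000278;  (−½·δg/g)² = (-0.5×0.00518)² = 6.7e-06
δT/T = √(0.000285) = 0.0169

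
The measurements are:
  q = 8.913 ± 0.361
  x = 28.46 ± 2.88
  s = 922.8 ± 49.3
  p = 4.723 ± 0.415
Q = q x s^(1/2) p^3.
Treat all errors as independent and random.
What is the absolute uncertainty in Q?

2.33e+05

For a monomial Q ∝ q, x, s^(1/2), p^3, fractional errors add in quadrature:
  (1·δq/q)² = (1×0.0405)² = 0.00164;  (1·δx/x)² = (1×0.101)² = 0.0102;  (½·δs/s)² = (0.5×0.0534)² = 0.000714;  (3·δp/p)² = (3×0.0879)² = 0.0695
δQ/Q = √(0.0821) = 0.286
Q = 811800, so δQ = 0.286 × 811800 = 2.33e+05.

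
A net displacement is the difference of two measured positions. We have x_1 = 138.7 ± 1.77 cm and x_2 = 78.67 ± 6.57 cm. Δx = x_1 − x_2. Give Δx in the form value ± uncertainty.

60.03 ± 6.80 cm

Absolute uncertainties add in quadrature for a linear combination:
  (δx_1)² = 3.13;  (δx_2)² = 43.2
δΔx = √(46.3) = 6.80 cm
Δx = 60.03 cm.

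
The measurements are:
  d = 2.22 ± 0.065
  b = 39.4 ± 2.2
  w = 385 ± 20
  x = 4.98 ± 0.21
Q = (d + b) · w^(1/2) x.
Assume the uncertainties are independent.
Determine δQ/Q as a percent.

7.25%

Let u = d + b = 41.6. δu = √(δd² + δb²) = √(0.00423 + 4.84) = 2.20, so δu/u = 0.0529.
Q is then a monomial in u, w, x:
δQ/Q = √((δu/u)² + (½·δw/w)² + (1·δx/x)²) = √(0.00280 + 0.000675 + 0.00178) = 0.0725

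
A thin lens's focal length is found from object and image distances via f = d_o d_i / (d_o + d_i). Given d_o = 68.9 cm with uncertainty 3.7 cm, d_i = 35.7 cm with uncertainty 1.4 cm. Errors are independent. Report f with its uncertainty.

23.5 ± 0.745 cm

∂f/∂d_o = (d_i/(d_o+d_i))² = 0.116;  ∂f/∂d_i = (d_o/(d_o+d_i))² = 0.434
δf = √((∂f/∂d_o · δd_o)² + (∂f/∂d_i · δd_i)²) = √(0.186 + 0.369) = 0.745 cm
f = 23.5 cm.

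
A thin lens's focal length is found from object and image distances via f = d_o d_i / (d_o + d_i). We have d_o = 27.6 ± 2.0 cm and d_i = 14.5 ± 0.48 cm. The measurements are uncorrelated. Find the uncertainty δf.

0.314 cm

∂f/∂d_o = (d_i/(d_o+d_i))² = 0.119;  ∂f/∂d_i = (d_o/(d_o+d_i))² = 0.430
δf = √((∂f/∂d_o · δd_o)² + (∂f/∂d_i · δd_i)²) = √(0.0563 + 0.0426) = 0.314 cm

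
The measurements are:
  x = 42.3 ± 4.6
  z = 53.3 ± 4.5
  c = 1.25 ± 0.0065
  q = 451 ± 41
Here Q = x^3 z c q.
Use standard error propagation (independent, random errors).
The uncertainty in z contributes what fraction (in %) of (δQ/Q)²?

(δQ/Q)² = (3·δx/x)² + (1·δz/z)² + (1·δc/c)² + (1·δq/q)²
  x term: (3×0.109)² = 0.106
  z term: (1×0.0844)² = 0.00713
  c term: (1×0.00520)² = 2.7e-05
  q term: (1×0.0909)² = 0.00826
Total = 0.122. Share from z = 0.00713/0.122 = 0.0585.

5.85%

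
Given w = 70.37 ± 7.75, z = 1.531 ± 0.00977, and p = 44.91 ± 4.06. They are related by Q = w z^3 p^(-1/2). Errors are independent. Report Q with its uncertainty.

Q is a product of powers, so relative uncertainties combine in quadrature:
  (1·δw/w)² = (1×0.110)² = 0.0121;  (3·δz/z)² = (3×0.00638)² = 0.000367;  (−½·δp/p)² = (-0.5×0.0904)² = 0.00204
δQ/Q = √(0.0145) = 0.121
Q = 37.68, so δQ = 0.121 × 37.68 = 4.54.

37.68 ± 4.54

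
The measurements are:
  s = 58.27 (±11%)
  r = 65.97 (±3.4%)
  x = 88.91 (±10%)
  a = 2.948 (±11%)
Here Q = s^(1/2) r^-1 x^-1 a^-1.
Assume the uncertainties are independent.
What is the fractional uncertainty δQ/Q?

Since Q is a product/quotient, work with relative uncertainties:
  (½·δs/s)² = (0.5×0.110)² = 0.00302;  (-1·δr/r)² = (-1×0.0340)² = 0.00116;  (-1·δx/x)² = (-1×0.100)² = 0.0100;  (-1·δa/a)² = (-1×0.110)² = 0.0121
δQ/Q = √(0.0263) = 0.162

0.162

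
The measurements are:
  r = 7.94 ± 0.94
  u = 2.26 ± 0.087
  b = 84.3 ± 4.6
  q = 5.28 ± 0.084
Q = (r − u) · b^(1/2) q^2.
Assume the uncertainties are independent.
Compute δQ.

Let w = r − u = 5.68. δw = √(δr² + δu²) = √(0.884 + 0.00757) = 0.944, so δw/w = 0.166.
Q is then a monomial in w, b, q:
δQ/Q = √((δw/w)² + (½·δb/b)² + (2·δq/q)²) = √(0.0276 + 0.000744 + 0.00101) = 0.171
Q = 1450, so δQ = 0.171 × 1450 = 249.

249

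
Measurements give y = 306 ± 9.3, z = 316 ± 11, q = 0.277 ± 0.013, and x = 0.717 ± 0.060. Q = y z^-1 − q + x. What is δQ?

0.0760

Let p = y·z^-1 = 0.968. δp/p = √((1·δy/y)² + (-1·δz/z)²) = √(0.000924 + 0.00121) = 0.0462, so δp = 0.0447.
Q = p − q + x: δQ = √(δp² + δq² + δx²) = √(0.00200 + 0.000169 + 0.00360) = 0.0760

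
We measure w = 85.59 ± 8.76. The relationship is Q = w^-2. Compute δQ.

2.79e-05

Q ∝ w^-2, so δQ/Q = |-2| · δw/w = 2 × 0.102 = 0.205.
Q = 0.0001365, so δQ = 0.205 × 0.0001365 = 2.79e-05.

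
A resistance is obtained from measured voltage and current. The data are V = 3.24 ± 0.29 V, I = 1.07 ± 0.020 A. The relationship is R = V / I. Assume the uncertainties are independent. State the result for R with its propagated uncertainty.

3.03 ± 0.277 Ω

R is a product of powers, so relative uncertainties combine in quadrature:
  (1·δV/V)² = (1×0.0895)² = 0.00801;  (-1·δI/I)² = (-1×0.0187)² = 0.000349
δR/R = √(0.00836) = 0.0914
R = 3.03 Ω, so δR = 0.0914 × 3.03 = 0.277 Ω.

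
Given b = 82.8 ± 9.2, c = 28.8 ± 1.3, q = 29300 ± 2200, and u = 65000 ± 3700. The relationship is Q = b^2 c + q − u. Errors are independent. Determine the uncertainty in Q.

45000

Let p = b^2·c = 1.97e+05. δp/p = √((2·δb/b)² + (1·δc/c)²) = √(0.0494 + 0.00204) = 0.227, so δp = 44800.
Q = p + q − u: δQ = √(δp² + δq² + δu²) = √(2e+09 + 4.84e+06 + 1.37e+07) = 45000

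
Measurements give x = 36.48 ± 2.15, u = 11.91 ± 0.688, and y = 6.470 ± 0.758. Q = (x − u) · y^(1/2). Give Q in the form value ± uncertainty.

Let w = x − u = 24.57. δw = √(δx² + δu²) = √(4.62 + 0.473) = 2.26, so δw/w = 0.0919.
Q is then a monomial in w, y:
δQ/Q = √((δw/w)² + (½·δy/y)²) = √(0.00844 + 0.00343) = 0.109
Q = 62.50, so δQ = 0.109 × 62.50 = 6.81.

62.50 ± 6.81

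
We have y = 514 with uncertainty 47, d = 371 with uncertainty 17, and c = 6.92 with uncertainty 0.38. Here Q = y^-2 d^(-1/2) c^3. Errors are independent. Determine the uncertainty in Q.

Q is a product of powers, so relative uncertainties combine in quadrature:
  (-2·δy/y)² = (-2×0.0914)² = 0.0334;  (−½·δd/d)² = (-0.5×0.0458)² = 0.000525;  (3·δc/c)² = (3×0.0549)² = 0.0271
δQ/Q = √(0.0611) = 0.247
Q = 6.51e-05, so δQ = 0.247 × 6.51e-05 = 1.61e-05.

1.61e-05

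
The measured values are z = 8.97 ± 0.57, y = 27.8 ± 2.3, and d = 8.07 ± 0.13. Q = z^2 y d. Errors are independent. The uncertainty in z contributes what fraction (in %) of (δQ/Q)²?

(δQ/Q)² = (2·δz/z)² + (1·δy/y)² + (1·δd/d)²
  z term: (2×0.0635)² = 0.0162
  y term: (1×0.0827)² = 0.00684
  d term: (1×0.0161)² = 0.000260
Total = 0.0233. Share from z = 0.0162/0.0233 = 0.695.

69.5%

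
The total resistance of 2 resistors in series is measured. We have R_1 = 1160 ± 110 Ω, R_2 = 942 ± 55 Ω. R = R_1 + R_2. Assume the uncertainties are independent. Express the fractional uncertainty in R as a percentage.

5.85%

Sums and differences: (δR)² = Σ (cᵢ δxᵢ)².
  (δR_1)² = 12100;  (δR_2)² = 3020
δR = √(15100) = 123 Ω
R = 2100 Ω, so δR/R = 123/2100 = 0.0585.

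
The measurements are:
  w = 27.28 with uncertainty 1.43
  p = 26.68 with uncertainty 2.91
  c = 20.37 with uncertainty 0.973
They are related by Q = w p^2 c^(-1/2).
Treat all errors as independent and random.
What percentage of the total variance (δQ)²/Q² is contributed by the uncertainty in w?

5.40%

(δQ/Q)² = (1·δw/w)² + (2·δp/p)² + (−½·δc/c)²
  w term: (1×0.0524)² = 0.00275
  p term: (2×0.109)² = 0.0476
  c term: (-0.5×0.0478)² = 0.000570
Total = 0.0509. Share from w = 0.00275/0.0509 = 0.0540.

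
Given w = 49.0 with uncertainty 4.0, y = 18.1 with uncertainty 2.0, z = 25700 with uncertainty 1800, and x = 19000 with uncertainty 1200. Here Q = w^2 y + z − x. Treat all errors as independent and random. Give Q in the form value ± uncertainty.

Let p = w^2·y = 43500. δp/p = √((2·δw/w)² + (1·δy/y)²) = √(0.0267 + 0.0122) = 0.197, so δp = 8570.
Q = p + z − x: δQ = √(δp² + δz² + δx²) = √(7.34e+07 + 3.24e+06 + 1.44e+06) = 8840
Q = 50200.

50200 ± 8840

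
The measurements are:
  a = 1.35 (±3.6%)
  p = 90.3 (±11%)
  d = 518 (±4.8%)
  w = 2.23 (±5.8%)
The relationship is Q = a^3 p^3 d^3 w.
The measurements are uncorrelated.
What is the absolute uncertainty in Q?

2.14e+14

Q is a product of powers, so relative uncertainties combine in quadrature:
  (3·δa/a)² = (3×0.0360)² = 0.0117;  (3·δp/p)² = (3×0.110)² = 0.109;  (3·δd/d)² = (3×0.0480)² = 0.0207;  (1·δw/w)² = (1×0.0580)² = 0.00336
δQ/Q = √(0.145) = 0.380
Q = 5.62e+14, so δQ = 0.380 × 5.62e+14 = 2.14e+14.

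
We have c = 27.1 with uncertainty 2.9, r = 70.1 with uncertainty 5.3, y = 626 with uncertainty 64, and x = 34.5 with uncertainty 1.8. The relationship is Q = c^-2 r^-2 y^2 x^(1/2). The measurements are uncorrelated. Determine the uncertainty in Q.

For a monomial Q ∝ c^-2, r^-2, y^2, x^(1/2), fractional errors add in quadrature:
  (-2·δc/c)² = (-2×0.107)² = 0.0458;  (-2·δr/r)² = (-2×0.0756)² = 0.0229;  (2·δy/y)² = (2×0.102)² = 0.0418;  (½·δx/x)² = (0.5×0.0522)² = 0.000681
δQ/Q = √(0.111) = 0.333
Q = 0.638, so δQ = 0.333 × 0.638 = 0.213.

0.213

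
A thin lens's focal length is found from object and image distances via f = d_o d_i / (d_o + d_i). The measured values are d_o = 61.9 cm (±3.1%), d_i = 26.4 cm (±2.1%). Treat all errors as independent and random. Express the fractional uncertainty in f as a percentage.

1.74%

∂f/∂d_o = (d_i/(d_o+d_i))² = 0.0894;  ∂f/∂d_i = (d_o/(d_o+d_i))² = 0.491
δf = √((∂f/∂d_o · δd_o)² + (∂f/∂d_i · δd_i)²) = √(0.0294 + 0.0742) = 0.322 cm
f = 18.5 cm, so δf/f = 0.322/18.5 = 0.0174.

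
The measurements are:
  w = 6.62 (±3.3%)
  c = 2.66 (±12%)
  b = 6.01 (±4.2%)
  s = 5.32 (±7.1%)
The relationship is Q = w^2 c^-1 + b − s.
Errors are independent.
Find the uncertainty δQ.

Let p = w^2·c^-1 = 16.5. δp/p = √((2·δw/w)² + (-1·δc/c)²) = √(0.00436 + 0.0144) = 0.137, so δp = 2.26.
Q = p + b − s: δQ = √(δp² + δb² + δs²) = √(5.09 + 0.0637 + 0.143) = 2.30

2.30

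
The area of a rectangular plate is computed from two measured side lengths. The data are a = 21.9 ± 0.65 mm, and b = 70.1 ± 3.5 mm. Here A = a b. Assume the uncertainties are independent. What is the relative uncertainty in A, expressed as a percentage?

5.81%

Each factor contributes (exponent × relative error)² to (δA/A)²:
  (1·δa/a)² = (1×0.0297)² = 0.000881;  (1·δb/b)² = (1×0.0499)² = 0.00249
δA/A = √(0.00337) = 0.0581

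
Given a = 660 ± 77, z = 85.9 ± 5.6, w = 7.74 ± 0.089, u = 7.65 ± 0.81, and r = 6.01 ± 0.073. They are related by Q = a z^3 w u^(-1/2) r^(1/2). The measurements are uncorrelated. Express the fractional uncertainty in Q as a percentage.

Relative error in a monomial: (δQ/Q)² = Σ (nᵢ · δxᵢ/xᵢ)².
  (1·δa/a)² = (1×0.117)² = 0.0136;  (3·δz/z)² = (3×0.0652)² = 0.0383;  (1·δw/w)² = (1×0.0115)² = 0.000132;  (−½·δu/u)² = (-0.5×0.106)² = 0.00280;  (½·δr/r)² = (0.5×0.0121)² = 3.69e-05
δQ/Q = √(0.0548) = 0.234

23.4%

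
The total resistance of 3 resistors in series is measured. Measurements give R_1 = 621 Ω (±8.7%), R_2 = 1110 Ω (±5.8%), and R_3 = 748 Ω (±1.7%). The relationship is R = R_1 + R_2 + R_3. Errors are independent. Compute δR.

R is a linear combination, so absolute uncertainties add in quadrature:
  (δR_1)² = 2920;  (δR_2)² = 4140;  (δR_3)² = 162
δR = √(7230) = 85.0 Ω

85.0 Ω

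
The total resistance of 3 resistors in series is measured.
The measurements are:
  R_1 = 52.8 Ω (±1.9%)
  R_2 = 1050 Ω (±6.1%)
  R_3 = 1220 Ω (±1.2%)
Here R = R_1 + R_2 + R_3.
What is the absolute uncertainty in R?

Absolute uncertainties add in quadrature for a linear combination:
  (δR_1)² = 1.01;  (δR_2)² = 4100;  (δR_3)² = 214
δR = √(4320) = 65.7 Ω

65.7 Ω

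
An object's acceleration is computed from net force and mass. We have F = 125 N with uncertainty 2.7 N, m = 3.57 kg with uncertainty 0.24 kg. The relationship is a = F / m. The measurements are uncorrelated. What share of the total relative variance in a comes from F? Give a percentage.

9.36%

(δa/a)² = (1·δF/F)² + (-1·δm/m)²
  F term: (1×0.0216)² = 0.000467
  m term: (-1×0.0672)² = 0.00452
Total = 0.00499. Share from F = 0.000467/0.00499 = 0.0936.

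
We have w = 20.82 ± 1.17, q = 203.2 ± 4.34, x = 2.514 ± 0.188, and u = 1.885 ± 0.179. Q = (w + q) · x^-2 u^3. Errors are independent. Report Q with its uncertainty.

Let h = w + q = 224.0. δh = √(δw² + δq²) = √(1.37 + 18.8) = 4.49, so δh/h = 0.0201.
Q is then a monomial in h, x, u:
δQ/Q = √((δh/h)² + (-2·δx/x)² + (3·δu/u)²) = √(0.000403 + 0.0224 + 0.0812) = 0.322
Q = 237.4, so δQ = 0.322 × 237.4 = 76.5.

237.4 ± 76.5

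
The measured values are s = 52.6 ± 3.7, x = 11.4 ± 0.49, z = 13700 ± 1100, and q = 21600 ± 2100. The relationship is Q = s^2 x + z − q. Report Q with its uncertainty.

Let p = s^2·x = 31500. δp/p = √((2·δs/s)² + (1·δx/x)²) = √(0.0198 + 0.00185) = 0.147, so δp = 4640.
Q = p + z − q: δQ = √(δp² + δz² + δq²) = √(2.15e+07 + 1.21e+06 + 4.41e+06) = 5210
Q = 23600.

23600 ± 5210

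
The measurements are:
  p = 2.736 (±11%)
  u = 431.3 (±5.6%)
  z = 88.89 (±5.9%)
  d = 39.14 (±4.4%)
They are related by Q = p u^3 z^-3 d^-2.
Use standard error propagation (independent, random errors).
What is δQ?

Relative error in a monomial: (δQ/Q)² = Σ (nᵢ · δxᵢ/xᵢ)².
  (1·δp/p)² = (1×0.110)² = 0.0121;  (3·δu/u)² = (3×0.0560)² = 0.0282;  (-3·δz/z)² = (-3×0.0590)² = 0.0313;  (-2·δd/d)² = (-2×0.0440)² = 0.00774
δQ/Q = √(0.0794) = 0.282
Q = 0.2040, so δQ = 0.282 × 0.2040 = 0.0575.

0.0575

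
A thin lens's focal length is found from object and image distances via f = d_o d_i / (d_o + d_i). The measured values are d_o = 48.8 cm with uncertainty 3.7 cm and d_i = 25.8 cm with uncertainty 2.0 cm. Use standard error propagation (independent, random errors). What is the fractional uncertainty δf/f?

0.0571

∂f/∂d_o = (d_i/(d_o+d_i))² = 0.120;  ∂f/∂d_i = (d_o/(d_o+d_i))² = 0.428
δf = √((∂f/∂d_o · δd_o)² + (∂f/∂d_i · δd_i)²) = √(0.196 + 0.732) = 0.963 cm
f = 16.9 cm, so δf/f = 0.963/16.9 = 0.0571.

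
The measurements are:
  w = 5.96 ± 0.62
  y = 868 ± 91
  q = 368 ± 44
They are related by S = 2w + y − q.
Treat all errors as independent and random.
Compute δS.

Each term contributes (cᵢ δxᵢ)² to (δS)²:
  (2·δw)² = 1.54;  (δy)² = 8280;  (δq)² = 1940
δS = √(10200) = 101

101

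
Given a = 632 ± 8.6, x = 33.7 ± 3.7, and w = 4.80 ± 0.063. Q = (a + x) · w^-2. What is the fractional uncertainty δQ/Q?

Let u = a + x = 666. δu = √(δa² + δx²) = √(74.0 + 13.7) = 9.36, so δu/u = 0.0141.
Q is then a monomial in u, w:
δQ/Q = √((δu/u)² + (-2·δw/w)²) = √(0.000198 + 0.000689) = 0.0298

0.0298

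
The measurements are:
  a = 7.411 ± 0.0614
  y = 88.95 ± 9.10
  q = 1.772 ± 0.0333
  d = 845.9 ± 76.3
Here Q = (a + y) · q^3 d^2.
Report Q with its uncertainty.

Let u = a + y = 96.36. δu = √(δa² + δy²) = √(0.00377 + 82.8) = 9.10, so δu/u = 0.0944.
Q is then a monomial in u, q, d:
δQ/Q = √((δu/u)² + (3·δq/q)² + (2·δd/d)²) = √(0.00892 + 0.00318 + 0.0325) = 0.211
Q = 3.836e+08, so δQ = 0.211 × 3.836e+08 = 8.11e+07.

(3.836 ± 0.811) × 10^8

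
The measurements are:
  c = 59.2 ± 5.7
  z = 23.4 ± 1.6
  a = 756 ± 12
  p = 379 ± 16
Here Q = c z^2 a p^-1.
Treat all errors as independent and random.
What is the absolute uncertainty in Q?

For a monomial Q ∝ c, z^2, a, p^-1, fractional errors add in quadrature:
  (1·δc/c)² = (1×0.0963)² = 0.00927;  (2·δz/z)² = (2×0.0684)² = 0.0187;  (1·δa/a)² = (1×0.0159)² = 0.000252;  (-1·δp/p)² = (-1×0.0422)² = 0.00178
δQ/Q = √(0.0300) = 0.173
Q = 64700, so δQ = 0.173 × 64700 = 11200.

11200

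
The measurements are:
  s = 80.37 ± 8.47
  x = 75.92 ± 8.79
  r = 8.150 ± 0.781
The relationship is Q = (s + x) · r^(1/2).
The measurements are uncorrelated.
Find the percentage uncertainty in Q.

9.16%

Let u = s + x = 156.3. δu = √(δs² + δx²) = √(71.7 + 77.3) = 12.2, so δu/u = 0.0781.
Q is then a monomial in u, r:
δQ/Q = √((δu/u)² + (½·δr/r)²) = √(0.00610 + 0.00230) = 0.0916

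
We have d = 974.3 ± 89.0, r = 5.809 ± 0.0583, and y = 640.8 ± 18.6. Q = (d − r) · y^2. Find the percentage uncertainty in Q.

10.9%

Let u = d − r = 968.5. δu = √(δd² + δr²) = √(7920 + 0.00340) = 89.0, so δu/u = 0.0919.
Q is then a monomial in u, y:
δQ/Q = √((δu/u)² + (2·δy/y)²) = √(0.00844 + 0.00337) = 0.109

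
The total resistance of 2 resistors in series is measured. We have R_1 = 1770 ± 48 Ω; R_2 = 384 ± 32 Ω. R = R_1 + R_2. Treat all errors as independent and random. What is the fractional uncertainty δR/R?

0.0268

For a sum/difference, combine absolute errors in quadrature:
  (δR_1)² = 2300;  (δR_2)² = 1020
δR = √(3330) = 57.7 Ω
R = 2150 Ω, so δR/R = 57.7/2150 = 0.0268.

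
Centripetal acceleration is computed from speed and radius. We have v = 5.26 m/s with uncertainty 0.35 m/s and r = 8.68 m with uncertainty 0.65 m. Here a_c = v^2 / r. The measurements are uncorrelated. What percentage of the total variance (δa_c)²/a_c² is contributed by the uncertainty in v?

76.0%

(δa_c/a_c)² = (2·δv/v)² + (-1·δr/r)²
  v term: (2×0.0665)² = 0.0177
  r term: (-1×0.0749)² = 0.00561
Total = 0.0233. Share from v = 0.0177/0.0233 = 0.760.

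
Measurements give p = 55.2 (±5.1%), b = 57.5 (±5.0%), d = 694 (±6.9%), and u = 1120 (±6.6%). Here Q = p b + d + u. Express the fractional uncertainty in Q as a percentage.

4.88%

Let w = p·b = 3170. δw/w = √((1·δp/p)² + (1·δb/b)²) = √(0.00260 + 0.00250) = 0.0714, so δw = 227.
Q = w + d + u: δQ = √(δw² + δd² + δu²) = √(51400 + 2290 + 5460) = 243
Q = 4990, so δQ/Q = 243/4990 = 0.0488.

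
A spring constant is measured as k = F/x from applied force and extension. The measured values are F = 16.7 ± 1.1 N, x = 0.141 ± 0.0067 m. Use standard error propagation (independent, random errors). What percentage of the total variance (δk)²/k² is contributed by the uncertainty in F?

65.8%

(δk/k)² = (1·δF/F)² + (-1·δx/x)²
  F term: (1×0.0659)² = 0.00434
  x term: (-1×0.0475)² = 0.00226
Total = 0.00660. Share from F = 0.00434/0.00660 = 0.658.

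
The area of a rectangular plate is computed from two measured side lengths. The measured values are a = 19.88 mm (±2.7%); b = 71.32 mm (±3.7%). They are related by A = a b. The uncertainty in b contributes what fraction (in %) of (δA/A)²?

65.3%

(δA/A)² = (1·δa/a)² + (1·δb/b)²
  a term: (1×0.0270)² = 0.000729
  b term: (1×0.0370)² = 0.00137
Total = 0.00210. Share from b = 0.00137/0.00210 = 0.653.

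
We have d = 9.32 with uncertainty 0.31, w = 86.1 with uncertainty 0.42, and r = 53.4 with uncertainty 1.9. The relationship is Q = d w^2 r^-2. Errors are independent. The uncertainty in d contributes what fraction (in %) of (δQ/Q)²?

(δQ/Q)² = (1·δd/d)² + (2·δw/w)² + (-2·δr/r)²
  d term: (1×0.0333)² = 0.00111
  w term: (2×0.00488)² = 9.52e-05
  r term: (-2×0.0356)² = 0.00506
Total = 0.00627. Share from d = 0.00111/0.00627 = 0.177.

17.7%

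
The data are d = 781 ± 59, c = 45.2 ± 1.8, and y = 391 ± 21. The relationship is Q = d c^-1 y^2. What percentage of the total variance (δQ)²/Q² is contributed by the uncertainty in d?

(δQ/Q)² = (1·δd/d)² + (-1·δc/c)² + (2·δy/y)²
  d term: (1×0.0755)² = 0.00571
  c term: (-1×0.0398)² = 0.00159
  y term: (2×0.0537)² = 0.0115
Total = 0.0188. Share from d = 0.00571/0.0188 = 0.303.

30.3%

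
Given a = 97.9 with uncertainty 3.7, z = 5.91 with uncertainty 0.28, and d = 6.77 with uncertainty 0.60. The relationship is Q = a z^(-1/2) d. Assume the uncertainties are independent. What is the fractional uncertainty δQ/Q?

Q is a product of powers, so relative uncertainties combine in quadrature:
  (1·δa/a)² = (1×0.0378)² = 0.00143;  (−½·δz/z)² = (-0.5×0.0474)² = 0.000561;  (1·δd/d)² = (1×0.0886)² = 0.00785
δQ/Q = √(0.00984) = 0.0992

0.0992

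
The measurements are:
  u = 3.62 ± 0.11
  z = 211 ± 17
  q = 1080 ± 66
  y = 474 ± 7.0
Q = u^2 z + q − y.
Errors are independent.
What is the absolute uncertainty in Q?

Let p = u^2·z = 2770. δp/p = √((2·δu/u)² + (1·δz/z)²) = √(0.00369 + 0.00649) = 0.101, so δp = 279.
Q = p + q − y: δQ = √(δp² + δq² + δy²) = √(77900 + 4360 + 49.0) = 287

287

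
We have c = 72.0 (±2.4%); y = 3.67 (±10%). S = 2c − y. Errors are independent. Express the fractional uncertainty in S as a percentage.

Sums and differences: (δS)² = Σ (cᵢ δxᵢ)².
  (2·δc)² = 11.9;  (δy)² = 0.135
δS = √(12.1) = 3.48
S = 140, so δS/S = 3.48/140 = 0.0248.

2.48%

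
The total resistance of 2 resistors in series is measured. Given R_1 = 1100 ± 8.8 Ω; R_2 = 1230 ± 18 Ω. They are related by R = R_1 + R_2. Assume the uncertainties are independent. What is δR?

Sums and differences: (δR)² = Σ (cᵢ δxᵢ)².
  (δR_1)² = 77.4;  (δR_2)² = 324
δR = √(401) = 20.0 Ω

20.0 Ω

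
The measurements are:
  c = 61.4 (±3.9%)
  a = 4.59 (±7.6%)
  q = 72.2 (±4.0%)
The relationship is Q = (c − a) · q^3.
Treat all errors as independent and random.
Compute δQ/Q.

0.127

Let u = c − a = 56.8. δu = √(δc² + δa²) = √(5.73 + 0.122) = 2.42, so δu/u = 0.0426.
Q is then a monomial in u, q:
δQ/Q = √((δu/u)² + (3·δq/q)²) = √(0.00181 + 0.0144) = 0.127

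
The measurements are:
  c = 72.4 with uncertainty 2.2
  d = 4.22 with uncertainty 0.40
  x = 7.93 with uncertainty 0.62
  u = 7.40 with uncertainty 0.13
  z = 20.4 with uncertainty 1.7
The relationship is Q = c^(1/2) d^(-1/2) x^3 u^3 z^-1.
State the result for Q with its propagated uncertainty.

Q is a product of powers, so relative uncertainties combine in quadrature:
  (½·δc/c)² = (0.5×0.0304)² = 0.000231;  (−½·δd/d)² = (-0.5×0.0948)² = 0.00225;  (3·δx/x)² = (3×0.0782)² = 0.0550;  (3·δu/u)² = (3×0.0176)² = 0.00278;  (-1·δz/z)² = (-1×0.0833)² = 0.00694
δQ/Q = √(0.0672) = 0.259
Q = 41000, so δQ = 0.259 × 41000 = 10600.

41000 ± 10600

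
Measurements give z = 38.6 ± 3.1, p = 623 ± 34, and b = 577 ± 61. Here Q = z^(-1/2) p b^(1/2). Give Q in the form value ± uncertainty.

2410 ± 207

Each factor contributes (exponent × relative error)² to (δQ/Q)²:
  (−½·δz/z)² = (-0.5×0.0803)² = 0.00161;  (1·δp/p)² = (1×0.0546)² = 0.00298;  (½·δb/b)² = (0.5×0.106)² = 0.00279
δQ/Q = √(0.00738) = 0.0859
Q = 2410, so δQ = 0.0859 × 2410 = 207.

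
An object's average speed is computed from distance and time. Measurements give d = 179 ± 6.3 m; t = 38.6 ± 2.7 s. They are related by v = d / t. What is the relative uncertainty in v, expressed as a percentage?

Each factor contributes (exponent × relative error)² to (δv/v)²:
  (1·δd/d)² = (1×0.0352)² = 0.00124;  (-1·δt/t)² = (-1×0.0699)² = 0.00489
δv/v = √(0.00613) = 0.0783

7.83%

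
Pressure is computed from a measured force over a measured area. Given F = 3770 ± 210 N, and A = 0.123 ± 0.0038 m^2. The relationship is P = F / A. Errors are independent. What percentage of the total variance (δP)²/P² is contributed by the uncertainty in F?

76.5%

(δP/P)² = (1·δF/F)² + (-1·δA/A)²
  F term: (1×0.0557)² = 0.00310
  A term: (-1×0.0309)² = 0.000954
Total = 0.00406. Share from F = 0.00310/0.00406 = 0.765.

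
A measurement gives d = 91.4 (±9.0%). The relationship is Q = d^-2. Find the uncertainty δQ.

Relative error in a monomial: (δQ/Q)² = Σ (nᵢ · δxᵢ/xᵢ)².
  (-2·δd/d)² = (-2×0.0900)² = 0.0324
δQ/Q = √(0.0324) = 0.180
Q = 0.000120, so δQ = 0.180 × 0.000120 = 2.15e-05.

2.15e-05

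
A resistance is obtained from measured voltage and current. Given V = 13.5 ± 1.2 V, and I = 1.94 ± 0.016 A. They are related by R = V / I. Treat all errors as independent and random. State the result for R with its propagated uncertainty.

6.96 ± 0.621 Ω

R is a product of powers, so relative uncertainties combine in quadrature:
  (1·δV/V)² = (1×0.0889)² = 0.00790;  (-1·δI/I)² = (-1×0.00825)² = 6.8e-05
δR/R = √(0.00797) = 0.0893
R = 6.96 Ω, so δR = 0.0893 × 6.96 = 0.621 Ω.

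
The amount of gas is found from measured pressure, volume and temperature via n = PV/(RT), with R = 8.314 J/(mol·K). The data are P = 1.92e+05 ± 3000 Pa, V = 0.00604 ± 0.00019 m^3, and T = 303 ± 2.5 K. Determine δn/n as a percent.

Each factor contributes (exponent × relative error)² to (δn/n)²:
  (1·δP/P)² = (1×0.0156)² = 0.000244;  (1·δV/V)² = (1×0.0315)² = 0.000990;  (-1·δT/T)² = (-1×0.00825)² = 6.81e-05
δn/n = √(0.00130) = 0.0361

3.61%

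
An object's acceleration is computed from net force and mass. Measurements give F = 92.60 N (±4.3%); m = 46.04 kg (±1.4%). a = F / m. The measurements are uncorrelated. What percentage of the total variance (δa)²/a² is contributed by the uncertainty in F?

90.4%

(δa/a)² = (1·δF/F)² + (-1·δm/m)²
  F term: (1×0.0430)² = 0.00185
  m term: (-1×0.0140)² = 0.000196
Total = 0.00204. Share from F = 0.00185/0.00204 = 0.904.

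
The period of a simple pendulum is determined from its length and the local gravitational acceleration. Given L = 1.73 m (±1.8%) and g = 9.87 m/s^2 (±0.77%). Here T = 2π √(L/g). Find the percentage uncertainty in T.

Products/powers → add relative errors in quadrature, weighted by exponent:
  (½·δL/L)² = (0.5×0.0180)² = 8.1e-05;  (−½·δg/g)² = (-0.5×0.00770)² = 1.48e-05
δT/T = √(9.58e-05) = 0.00979

0.979%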